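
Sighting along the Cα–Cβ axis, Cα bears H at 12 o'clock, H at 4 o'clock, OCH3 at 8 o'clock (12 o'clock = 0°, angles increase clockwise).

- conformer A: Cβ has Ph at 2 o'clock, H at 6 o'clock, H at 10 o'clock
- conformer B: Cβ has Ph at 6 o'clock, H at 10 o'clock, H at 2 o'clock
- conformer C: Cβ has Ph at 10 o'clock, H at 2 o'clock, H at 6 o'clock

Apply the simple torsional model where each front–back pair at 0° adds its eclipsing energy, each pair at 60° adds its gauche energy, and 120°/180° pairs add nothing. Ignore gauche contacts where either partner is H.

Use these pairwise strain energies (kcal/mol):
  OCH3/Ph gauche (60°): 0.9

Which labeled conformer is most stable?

A (staggered): no non-H gauche contacts → 0.0 kcal/mol.
B is staggered. OCH3 at 240° is gauche with Ph at 180° (0.9). Total 0.9 kcal/mol.
C is staggered. OCH3 at 240° is gauche with Ph at 300° (0.9). Total 0.9 kcal/mol.
A has the lowest total (0.0 kcal/mol).

A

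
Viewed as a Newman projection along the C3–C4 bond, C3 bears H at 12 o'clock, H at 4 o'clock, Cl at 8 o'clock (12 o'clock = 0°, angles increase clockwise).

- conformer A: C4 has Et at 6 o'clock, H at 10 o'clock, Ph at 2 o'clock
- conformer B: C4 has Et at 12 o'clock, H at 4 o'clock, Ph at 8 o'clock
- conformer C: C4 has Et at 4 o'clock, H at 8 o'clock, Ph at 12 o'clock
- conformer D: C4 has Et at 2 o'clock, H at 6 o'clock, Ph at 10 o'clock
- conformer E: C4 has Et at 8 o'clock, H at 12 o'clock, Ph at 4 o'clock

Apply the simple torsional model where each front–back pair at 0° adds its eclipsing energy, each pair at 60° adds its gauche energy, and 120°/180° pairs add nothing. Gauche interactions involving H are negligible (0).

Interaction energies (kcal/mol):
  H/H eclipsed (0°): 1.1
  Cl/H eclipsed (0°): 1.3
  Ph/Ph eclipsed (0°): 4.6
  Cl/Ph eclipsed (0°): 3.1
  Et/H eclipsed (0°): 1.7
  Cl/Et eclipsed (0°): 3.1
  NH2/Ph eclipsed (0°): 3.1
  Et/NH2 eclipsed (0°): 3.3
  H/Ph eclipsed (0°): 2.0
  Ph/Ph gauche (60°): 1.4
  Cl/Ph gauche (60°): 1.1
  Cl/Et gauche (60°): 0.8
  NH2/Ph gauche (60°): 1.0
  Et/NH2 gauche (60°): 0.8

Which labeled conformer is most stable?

A

A (staggered): Cl–Et gauche; 0.8 = 0.8 kcal/mol.
B (eclipsed): H–Et eclipsed, H–H eclipsed, Cl–Ph eclipsed; 1.7 + 1.1 + 3.1 = 5.9 kcal/mol.
C (eclipsed): H–Ph eclipsed, H–Et eclipsed, Cl–H eclipsed; 2.0 + 1.7 + 1.3 = 5.0 kcal/mol.
D (staggered): Cl–Ph gauche; 1.1 = 1.1 kcal/mol.
E (eclipsed): H–H eclipsed, H–Ph eclipsed, Cl–Et eclipsed; 1.1 + 2.0 + 3.1 = 6.2 kcal/mol.
A has the lowest total (0.8 kcal/mol).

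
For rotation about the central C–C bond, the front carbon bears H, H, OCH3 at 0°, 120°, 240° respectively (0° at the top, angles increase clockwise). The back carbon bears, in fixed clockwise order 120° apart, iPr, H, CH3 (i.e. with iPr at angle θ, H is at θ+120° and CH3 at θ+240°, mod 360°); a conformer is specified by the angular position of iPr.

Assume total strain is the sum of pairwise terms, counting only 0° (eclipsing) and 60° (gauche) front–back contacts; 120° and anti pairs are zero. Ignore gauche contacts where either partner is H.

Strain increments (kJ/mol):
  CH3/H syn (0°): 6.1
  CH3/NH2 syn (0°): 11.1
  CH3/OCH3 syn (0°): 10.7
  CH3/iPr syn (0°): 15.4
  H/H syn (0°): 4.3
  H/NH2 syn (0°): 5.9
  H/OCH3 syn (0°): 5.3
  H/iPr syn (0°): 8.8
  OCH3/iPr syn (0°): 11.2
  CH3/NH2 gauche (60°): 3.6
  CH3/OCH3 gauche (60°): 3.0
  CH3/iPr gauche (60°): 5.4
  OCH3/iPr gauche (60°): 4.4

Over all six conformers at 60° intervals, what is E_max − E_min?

20.8 kJ/mol

iPr at 0° (eclipsed): H(0°)/iPr(0°) eclipsed 8.8; H(120°)/H(120°) eclipsed 4.3; OCH3(240°)/CH3(240°) eclipsed 10.7 → 23.8 kJ/mol.
iPr at 60° (staggered): OCH3(240°)/CH3(300°) gauche 3.0 → 3.0 kJ/mol.
iPr at 120° (eclipsed): H(0°)/CH3(0°) eclipsed 6.1; H(120°)/iPr(120°) eclipsed 8.8; OCH3(240°)/H(240°) eclipsed 5.3 → 20.2 kJ/mol.
iPr at 180° (staggered): OCH3(240°)/iPr(180°) gauche 4.4 → 4.4 kJ/mol.
iPr at 240° (eclipsed): H(0°)/H(0°) eclipsed 4.3; H(120°)/CH3(120°) eclipsed 6.1; OCH3(240°)/iPr(240°) eclipsed 11.2 → 21.6 kJ/mol.
iPr at 300° (staggered): OCH3(240°)/iPr(300°) gauche 4.4; OCH3(240°)/CH3(180°) gauche 3.0 → 7.4 kJ/mol.
Max at 0° (23.8 kJ/mol), min at 60° (3.0 kJ/mol); barrier = 20.8 kJ/mol.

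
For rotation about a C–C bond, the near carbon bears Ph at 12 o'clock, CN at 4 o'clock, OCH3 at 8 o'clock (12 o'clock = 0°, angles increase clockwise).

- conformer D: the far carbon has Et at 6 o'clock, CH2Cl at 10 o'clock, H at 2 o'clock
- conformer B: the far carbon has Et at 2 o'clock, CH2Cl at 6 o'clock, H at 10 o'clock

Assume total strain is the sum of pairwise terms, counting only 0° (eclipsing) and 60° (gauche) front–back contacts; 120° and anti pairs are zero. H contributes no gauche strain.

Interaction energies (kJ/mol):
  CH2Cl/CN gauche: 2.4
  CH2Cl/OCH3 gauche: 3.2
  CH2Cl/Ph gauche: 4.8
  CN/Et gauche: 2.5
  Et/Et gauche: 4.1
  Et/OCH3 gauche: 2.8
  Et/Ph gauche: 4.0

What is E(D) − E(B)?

D (staggered): Ph(0°)/CH2Cl(300°) gauche 4.8; CN(120°)/Et(180°) gauche 2.5; OCH3(240°)/Et(180°) gauche 2.8; OCH3(240°)/CH2Cl(300°) gauche 3.2 → 13.3 kJ/mol.
B (staggered): Ph(0°)/Et(60°) gauche 4.0; CN(120°)/Et(60°) gauche 2.5; CN(120°)/CH2Cl(180°) gauche 2.4; OCH3(240°)/CH2Cl(180°) gauche 3.2 → 12.1 kJ/mol.
E(D) − E(B) = 13.3 − 12.1 = +1.2 kJ/mol.

+1.2 kJ/mol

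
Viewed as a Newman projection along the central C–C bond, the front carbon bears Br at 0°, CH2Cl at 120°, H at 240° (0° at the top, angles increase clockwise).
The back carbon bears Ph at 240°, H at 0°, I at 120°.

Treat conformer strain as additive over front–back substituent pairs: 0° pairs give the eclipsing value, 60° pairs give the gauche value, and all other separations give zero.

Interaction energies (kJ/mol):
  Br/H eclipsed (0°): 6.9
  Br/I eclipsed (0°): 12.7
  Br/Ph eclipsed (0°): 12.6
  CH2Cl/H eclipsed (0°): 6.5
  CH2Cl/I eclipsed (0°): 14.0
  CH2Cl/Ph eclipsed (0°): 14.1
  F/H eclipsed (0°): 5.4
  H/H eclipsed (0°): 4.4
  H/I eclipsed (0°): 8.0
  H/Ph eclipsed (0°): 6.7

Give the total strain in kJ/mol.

27.6 kJ/mol

This conformer is eclipsed. Br at 0° is eclipsed with H at 0° (6.9); CH2Cl at 120° is eclipsed with I at 120° (14.0); H at 240° is eclipsed with Ph at 240° (6.7). Total 27.6 kJ/mol.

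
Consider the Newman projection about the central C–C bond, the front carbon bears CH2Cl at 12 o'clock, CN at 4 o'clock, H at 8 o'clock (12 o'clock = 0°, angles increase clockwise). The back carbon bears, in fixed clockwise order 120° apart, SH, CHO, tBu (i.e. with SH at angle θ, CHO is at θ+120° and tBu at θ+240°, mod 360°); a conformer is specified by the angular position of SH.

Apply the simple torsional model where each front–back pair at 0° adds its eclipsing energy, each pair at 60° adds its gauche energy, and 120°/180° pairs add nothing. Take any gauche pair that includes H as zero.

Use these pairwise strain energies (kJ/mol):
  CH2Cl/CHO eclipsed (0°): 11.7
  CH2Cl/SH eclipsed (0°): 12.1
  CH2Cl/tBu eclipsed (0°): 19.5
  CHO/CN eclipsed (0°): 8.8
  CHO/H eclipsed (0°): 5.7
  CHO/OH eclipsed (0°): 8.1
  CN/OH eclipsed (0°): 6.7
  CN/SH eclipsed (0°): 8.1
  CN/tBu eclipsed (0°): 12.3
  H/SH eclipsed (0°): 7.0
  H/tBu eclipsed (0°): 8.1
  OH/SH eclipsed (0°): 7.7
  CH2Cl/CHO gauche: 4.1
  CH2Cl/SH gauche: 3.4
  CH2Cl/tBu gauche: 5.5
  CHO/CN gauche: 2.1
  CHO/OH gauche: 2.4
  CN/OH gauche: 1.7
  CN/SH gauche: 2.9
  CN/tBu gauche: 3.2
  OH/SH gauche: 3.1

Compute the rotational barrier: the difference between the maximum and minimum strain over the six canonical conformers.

SH at 0° (eclipsed): CH2Cl(0°)/SH(0°) eclipsed 12.1; CN(120°)/CHO(120°) eclipsed 8.8; H(240°)/tBu(240°) eclipsed 8.1 → 29.0 kJ/mol.
SH at 60° (staggered): CH2Cl(0°)/SH(60°) gauche 3.4; CH2Cl(0°)/tBu(300°) gauche 5.5; CN(120°)/SH(60°) gauche 2.9; CN(120°)/CHO(180°) gauche 2.1 → 13.9 kJ/mol.
SH at 120° (eclipsed): CH2Cl(0°)/tBu(0°) eclipsed 19.5; CN(120°)/SH(120°) eclipsed 8.1; H(240°)/CHO(240°) eclipsed 5.7 → 33.3 kJ/mol.
SH at 180° (staggered): CH2Cl(0°)/CHO(300°) gauche 4.1; CH2Cl(0°)/tBu(60°) gauche 5.5; CN(120°)/SH(180°) gauche 2.9; CN(120°)/tBu(60°) gauche 3.2 → 15.7 kJ/mol.
SH at 240° (eclipsed): CH2Cl(0°)/CHO(0°) eclipsed 11.7; CN(120°)/tBu(120°) eclipsed 12.3; H(240°)/SH(240°) eclipsed 7.0 → 31.0 kJ/mol.
SH at 300° (staggered): CH2Cl(0°)/SH(300°) gauche 3.4; CH2Cl(0°)/CHO(60°) gauche 4.1; CN(120°)/CHO(60°) gauche 2.1; CN(120°)/tBu(180°) gauche 3.2 → 12.8 kJ/mol.
Max at 120° (33.3 kJ/mol), min at 300° (12.8 kJ/mol); barrier = 20.5 kJ/mol.

20.5 kJ/mol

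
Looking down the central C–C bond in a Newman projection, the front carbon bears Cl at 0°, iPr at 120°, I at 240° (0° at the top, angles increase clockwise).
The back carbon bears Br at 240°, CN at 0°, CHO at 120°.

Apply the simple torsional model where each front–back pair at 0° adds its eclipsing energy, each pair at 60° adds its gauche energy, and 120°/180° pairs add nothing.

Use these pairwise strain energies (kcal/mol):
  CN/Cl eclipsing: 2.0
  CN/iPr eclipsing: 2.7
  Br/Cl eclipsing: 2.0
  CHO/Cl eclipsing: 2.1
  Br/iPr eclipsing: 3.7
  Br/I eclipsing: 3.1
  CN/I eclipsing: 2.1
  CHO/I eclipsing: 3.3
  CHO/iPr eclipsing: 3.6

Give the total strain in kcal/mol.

This conformer (eclipsed): Cl–CN eclipsed, iPr–CHO eclipsed, I–Br eclipsed; 2.0 + 3.6 + 3.1 = 8.7 kcal/mol.

8.7 kcal/mol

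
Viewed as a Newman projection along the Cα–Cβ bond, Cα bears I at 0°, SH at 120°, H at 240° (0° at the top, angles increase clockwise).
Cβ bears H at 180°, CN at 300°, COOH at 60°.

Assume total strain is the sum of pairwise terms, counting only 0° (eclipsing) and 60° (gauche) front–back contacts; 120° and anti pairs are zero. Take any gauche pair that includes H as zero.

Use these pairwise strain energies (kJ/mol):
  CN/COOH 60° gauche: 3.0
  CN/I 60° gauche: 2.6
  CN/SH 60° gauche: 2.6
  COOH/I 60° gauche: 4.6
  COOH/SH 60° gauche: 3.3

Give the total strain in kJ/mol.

This conformer is staggered. I at 0° is gauche with CN at 300° (2.6); I at 0° is gauche with COOH at 60° (4.6); SH at 120° is gauche with COOH at 60° (3.3). Total 10.5 kJ/mol.

10.5 kJ/mol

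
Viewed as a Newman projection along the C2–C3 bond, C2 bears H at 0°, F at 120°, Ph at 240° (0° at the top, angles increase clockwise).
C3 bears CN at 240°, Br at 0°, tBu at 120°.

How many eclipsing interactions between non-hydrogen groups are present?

Non-H eclipsing pairs: F(120°)/tBu(120°); Ph(240°)/CN(240°) — 2 interactions.

2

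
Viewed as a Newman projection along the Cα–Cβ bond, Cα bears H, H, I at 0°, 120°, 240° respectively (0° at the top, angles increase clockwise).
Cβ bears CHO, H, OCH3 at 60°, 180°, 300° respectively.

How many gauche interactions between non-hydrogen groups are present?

1

Non-H gauche pairs: I(240°)/OCH3(300°) — 1 interaction.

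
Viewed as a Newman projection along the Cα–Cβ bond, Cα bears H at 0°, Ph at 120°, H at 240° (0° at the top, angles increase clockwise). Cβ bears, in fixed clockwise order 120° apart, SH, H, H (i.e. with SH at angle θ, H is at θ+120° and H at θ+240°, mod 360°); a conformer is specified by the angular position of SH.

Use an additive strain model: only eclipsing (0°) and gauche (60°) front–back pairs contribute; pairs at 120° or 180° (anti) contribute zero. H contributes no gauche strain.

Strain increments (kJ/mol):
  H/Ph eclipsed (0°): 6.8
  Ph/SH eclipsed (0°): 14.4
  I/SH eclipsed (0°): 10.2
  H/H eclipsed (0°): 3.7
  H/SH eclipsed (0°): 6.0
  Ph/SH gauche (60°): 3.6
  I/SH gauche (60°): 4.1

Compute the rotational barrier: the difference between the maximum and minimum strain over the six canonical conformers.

SH at 0° (eclipsed): H(0°)/SH(0°) eclipsed 6.0; Ph(120°)/H(120°) eclipsed 6.8; H(240°)/H(240°) eclipsed 3.7 → 16.5 kJ/mol.
SH at 60° (staggered): Ph(120°)/SH(60°) gauche 3.6 → 3.6 kJ/mol.
SH at 120° (eclipsed): H(0°)/H(0°) eclipsed 3.7; Ph(120°)/SH(120°) eclipsed 14.4; H(240°)/H(240°) eclipsed 3.7 → 21.8 kJ/mol.
SH at 180° (staggered): Ph(120°)/SH(180°) gauche 3.6 → 3.6 kJ/mol.
SH at 240° (eclipsed): H(0°)/H(0°) eclipsed 3.7; Ph(120°)/H(120°) eclipsed 6.8; H(240°)/SH(240°) eclipsed 6.0 → 16.5 kJ/mol.
SH at 300° (staggered): no non-H gauche contacts → 0.0 kJ/mol.
Max at 120° (21.8 kJ/mol), min at 300° (0.0 kJ/mol); barrier = 21.8 kJ/mol.

21.8 kJ/mol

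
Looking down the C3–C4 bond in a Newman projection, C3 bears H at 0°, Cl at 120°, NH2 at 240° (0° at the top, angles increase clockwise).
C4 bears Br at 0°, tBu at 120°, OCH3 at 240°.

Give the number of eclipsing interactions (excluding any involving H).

Non-H eclipsing pairs: Cl(120°)/tBu(120°); NH2(240°)/OCH3(240°) — 2 interactions.

2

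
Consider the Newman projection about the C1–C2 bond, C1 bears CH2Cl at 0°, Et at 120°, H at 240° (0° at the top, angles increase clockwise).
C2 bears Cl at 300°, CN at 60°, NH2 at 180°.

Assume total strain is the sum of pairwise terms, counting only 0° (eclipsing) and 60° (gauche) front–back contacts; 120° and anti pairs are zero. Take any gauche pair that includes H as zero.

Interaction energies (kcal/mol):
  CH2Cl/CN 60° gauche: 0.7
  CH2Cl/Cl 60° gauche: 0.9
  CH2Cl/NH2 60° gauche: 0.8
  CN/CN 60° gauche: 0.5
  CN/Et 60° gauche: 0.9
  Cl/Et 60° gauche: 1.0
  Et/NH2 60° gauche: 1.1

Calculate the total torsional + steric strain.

3.6 kcal/mol

This conformer (staggered): CH2Cl–Cl gauche, CH2Cl–CN gauche, Et–CN gauche, Et–NH2 gauche; 0.9 + 0.7 + 0.9 + 1.1 = 3.6 kcal/mol.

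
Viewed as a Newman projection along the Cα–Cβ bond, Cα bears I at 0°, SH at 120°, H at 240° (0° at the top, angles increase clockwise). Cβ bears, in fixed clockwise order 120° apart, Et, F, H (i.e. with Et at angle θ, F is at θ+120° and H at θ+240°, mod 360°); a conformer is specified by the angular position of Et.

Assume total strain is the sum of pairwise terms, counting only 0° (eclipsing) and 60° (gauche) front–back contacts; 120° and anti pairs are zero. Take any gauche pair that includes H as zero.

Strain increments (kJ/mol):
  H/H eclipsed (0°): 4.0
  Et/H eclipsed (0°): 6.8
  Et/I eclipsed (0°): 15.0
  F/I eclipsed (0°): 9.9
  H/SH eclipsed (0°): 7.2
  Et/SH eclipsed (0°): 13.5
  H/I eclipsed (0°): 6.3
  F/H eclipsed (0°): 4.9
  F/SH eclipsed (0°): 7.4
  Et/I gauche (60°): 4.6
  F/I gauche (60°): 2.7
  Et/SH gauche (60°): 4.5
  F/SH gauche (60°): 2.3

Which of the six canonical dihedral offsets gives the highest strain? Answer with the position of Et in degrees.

Et at 0° is eclipsed. I at 0° is eclipsed with Et at 0° (15.0); SH at 120° is eclipsed with F at 120° (7.4); H at 240° is eclipsed with H at 240° (4.0). Total 26.4 kJ/mol.
Et at 60° is staggered. I at 0° is gauche with Et at 60° (4.6); SH at 120° is gauche with Et at 60° (4.5); SH at 120° is gauche with F at 180° (2.3). Total 11.4 kJ/mol.
Et at 120° is eclipsed. I at 0° is eclipsed with H at 0° (6.3); SH at 120° is eclipsed with Et at 120° (13.5); H at 240° is eclipsed with F at 240° (4.9). Total 24.7 kJ/mol.
Et at 180° is staggered. I at 0° is gauche with F at 300° (2.7); SH at 120° is gauche with Et at 180° (4.5). Total 7.2 kJ/mol.
Et at 240° is eclipsed. I at 0° is eclipsed with F at 0° (9.9); SH at 120° is eclipsed with H at 120° (7.2); H at 240° is eclipsed with Et at 240° (6.8). Total 23.9 kJ/mol.
Et at 300° is staggered. I at 0° is gauche with Et at 300° (4.6); I at 0° is gauche with F at 60° (2.7); SH at 120° is gauche with F at 60° (2.3). Total 9.6 kJ/mol.
The maximum (26.4 kJ/mol) occurs with Et at 0°.

0°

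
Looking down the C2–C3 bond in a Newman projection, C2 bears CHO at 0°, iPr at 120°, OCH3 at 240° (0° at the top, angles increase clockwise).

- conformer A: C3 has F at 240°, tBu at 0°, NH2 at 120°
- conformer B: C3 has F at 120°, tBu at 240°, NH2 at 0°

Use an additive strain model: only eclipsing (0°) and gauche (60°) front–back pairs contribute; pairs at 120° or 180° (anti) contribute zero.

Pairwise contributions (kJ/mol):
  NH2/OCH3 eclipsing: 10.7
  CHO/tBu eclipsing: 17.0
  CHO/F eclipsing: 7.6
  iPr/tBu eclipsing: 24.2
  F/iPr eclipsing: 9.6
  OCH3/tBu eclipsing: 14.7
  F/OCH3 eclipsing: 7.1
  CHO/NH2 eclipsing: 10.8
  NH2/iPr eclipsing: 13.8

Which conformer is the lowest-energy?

B

A (eclipsed): CHO(0°)/tBu(0°) eclipsed 17.0; iPr(120°)/NH2(120°) eclipsed 13.8; OCH3(240°)/F(240°) eclipsed 7.1 → 37.9 kJ/mol.
B (eclipsed): CHO(0°)/NH2(0°) eclipsed 10.8; iPr(120°)/F(120°) eclipsed 9.6; OCH3(240°)/tBu(240°) eclipsed 14.7 → 35.1 kJ/mol.
B has the lowest total (35.1 kJ/mol).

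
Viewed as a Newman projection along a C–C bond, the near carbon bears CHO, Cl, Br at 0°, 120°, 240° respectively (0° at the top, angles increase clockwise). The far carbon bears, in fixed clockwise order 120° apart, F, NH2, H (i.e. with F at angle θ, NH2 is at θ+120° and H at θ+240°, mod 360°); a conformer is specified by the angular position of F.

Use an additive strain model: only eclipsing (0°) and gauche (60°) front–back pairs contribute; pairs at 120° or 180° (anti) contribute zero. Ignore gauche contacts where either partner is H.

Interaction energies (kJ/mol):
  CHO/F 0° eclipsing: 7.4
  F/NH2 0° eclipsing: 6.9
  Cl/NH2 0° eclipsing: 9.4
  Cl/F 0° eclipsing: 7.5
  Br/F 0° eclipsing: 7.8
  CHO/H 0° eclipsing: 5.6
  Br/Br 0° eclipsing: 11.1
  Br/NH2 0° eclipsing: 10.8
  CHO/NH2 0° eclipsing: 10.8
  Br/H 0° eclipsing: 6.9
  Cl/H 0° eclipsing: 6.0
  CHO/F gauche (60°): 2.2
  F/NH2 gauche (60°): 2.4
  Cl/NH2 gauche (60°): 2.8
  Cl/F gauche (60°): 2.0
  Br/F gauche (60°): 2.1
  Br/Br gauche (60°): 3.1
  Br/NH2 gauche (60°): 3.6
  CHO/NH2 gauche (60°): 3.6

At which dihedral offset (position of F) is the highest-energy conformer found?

240°

F at 0° (eclipsed): CHO–F eclipsed, Cl–NH2 eclipsed, Br–H eclipsed; 7.4 + 9.4 + 6.9 = 23.7 kJ/mol.
F at 60° (staggered): CHO–F gauche, Cl–F gauche, Cl–NH2 gauche, Br–NH2 gauche; 2.2 + 2.0 + 2.8 + 3.6 = 10.6 kJ/mol.
F at 120° (eclipsed): CHO–H eclipsed, Cl–F eclipsed, Br–NH2 eclipsed; 5.6 + 7.5 + 10.8 = 23.9 kJ/mol.
F at 180° (staggered): CHO–NH2 gauche, Cl–F gauche, Br–F gauche, Br–NH2 gauche; 3.6 + 2.0 + 2.1 + 3.6 = 11.3 kJ/mol.
F at 240° (eclipsed): CHO–NH2 eclipsed, Cl–H eclipsed, Br–F eclipsed; 10.8 + 6.0 + 7.8 = 24.6 kJ/mol.
F at 300° (staggered): CHO–F gauche, CHO–NH2 gauche, Cl–NH2 gauche, Br–F gauche; 2.2 + 3.6 + 2.8 + 2.1 = 10.7 kJ/mol.
The maximum (24.6 kJ/mol) occurs with F at 240°.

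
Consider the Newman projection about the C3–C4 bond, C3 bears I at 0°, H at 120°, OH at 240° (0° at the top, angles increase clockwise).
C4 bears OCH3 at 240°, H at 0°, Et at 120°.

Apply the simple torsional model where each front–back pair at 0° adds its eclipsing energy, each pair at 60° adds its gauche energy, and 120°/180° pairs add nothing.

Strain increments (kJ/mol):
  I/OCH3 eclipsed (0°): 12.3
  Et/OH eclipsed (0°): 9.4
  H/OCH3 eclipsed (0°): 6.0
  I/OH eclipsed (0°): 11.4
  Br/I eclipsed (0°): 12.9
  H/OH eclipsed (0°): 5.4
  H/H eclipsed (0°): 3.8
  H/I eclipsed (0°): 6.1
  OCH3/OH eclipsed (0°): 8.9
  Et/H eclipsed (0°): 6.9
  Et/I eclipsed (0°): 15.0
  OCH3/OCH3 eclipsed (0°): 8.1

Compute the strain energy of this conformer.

21.9 kJ/mol

This conformer is eclipsed. I at 0° is eclipsed with H at 0° (6.1); H at 120° is eclipsed with Et at 120° (6.9); OH at 240° is eclipsed with OCH3 at 240° (8.9). Total 21.9 kJ/mol.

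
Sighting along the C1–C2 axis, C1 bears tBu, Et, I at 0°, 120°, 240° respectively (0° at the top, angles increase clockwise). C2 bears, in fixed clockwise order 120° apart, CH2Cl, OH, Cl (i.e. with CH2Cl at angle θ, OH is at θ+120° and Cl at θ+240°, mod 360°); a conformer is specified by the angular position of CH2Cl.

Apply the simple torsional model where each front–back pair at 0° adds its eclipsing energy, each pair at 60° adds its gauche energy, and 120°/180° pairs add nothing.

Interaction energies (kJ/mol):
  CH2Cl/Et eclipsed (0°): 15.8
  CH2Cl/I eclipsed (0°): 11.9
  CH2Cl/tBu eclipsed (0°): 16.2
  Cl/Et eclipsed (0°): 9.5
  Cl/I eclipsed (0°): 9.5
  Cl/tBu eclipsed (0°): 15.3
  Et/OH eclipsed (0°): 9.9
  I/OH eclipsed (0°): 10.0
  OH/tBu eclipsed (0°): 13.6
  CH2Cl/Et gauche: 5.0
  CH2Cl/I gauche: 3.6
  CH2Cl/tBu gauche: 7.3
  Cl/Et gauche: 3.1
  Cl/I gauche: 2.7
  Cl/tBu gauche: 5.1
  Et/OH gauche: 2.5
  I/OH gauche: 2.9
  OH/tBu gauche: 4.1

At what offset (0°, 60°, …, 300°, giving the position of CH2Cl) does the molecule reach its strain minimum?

CH2Cl at 0° (eclipsed): tBu–CH2Cl eclipsed, Et–OH eclipsed, I–Cl eclipsed; 16.2 + 9.9 + 9.5 = 35.6 kJ/mol.
CH2Cl at 60° (staggered): tBu–CH2Cl gauche, tBu–Cl gauche, Et–CH2Cl gauche, Et–OH gauche, I–OH gauche, I–Cl gauche; 7.3 + 5.1 + 5.0 + 2.5 + 2.9 + 2.7 = 25.5 kJ/mol.
CH2Cl at 120° (eclipsed): tBu–Cl eclipsed, Et–CH2Cl eclipsed, I–OH eclipsed; 15.3 + 15.8 + 10.0 = 41.1 kJ/mol.
CH2Cl at 180° (staggered): tBu–OH gauche, tBu–Cl gauche, Et–CH2Cl gauche, Et–Cl gauche, I–CH2Cl gauche, I–OH gauche; 4.1 + 5.1 + 5.0 + 3.1 + 3.6 + 2.9 = 23.8 kJ/mol.
CH2Cl at 240° (eclipsed): tBu–OH eclipsed, Et–Cl eclipsed, I–CH2Cl eclipsed; 13.6 + 9.5 + 11.9 = 35.0 kJ/mol.
CH2Cl at 300° (staggered): tBu–CH2Cl gauche, tBu–OH gauche, Et–OH gauche, Et–Cl gauche, I–CH2Cl gauche, I–Cl gauche; 7.3 + 4.1 + 2.5 + 3.1 + 3.6 + 2.7 = 23.3 kJ/mol.
The minimum (23.3 kJ/mol) occurs with CH2Cl at 300°.

300°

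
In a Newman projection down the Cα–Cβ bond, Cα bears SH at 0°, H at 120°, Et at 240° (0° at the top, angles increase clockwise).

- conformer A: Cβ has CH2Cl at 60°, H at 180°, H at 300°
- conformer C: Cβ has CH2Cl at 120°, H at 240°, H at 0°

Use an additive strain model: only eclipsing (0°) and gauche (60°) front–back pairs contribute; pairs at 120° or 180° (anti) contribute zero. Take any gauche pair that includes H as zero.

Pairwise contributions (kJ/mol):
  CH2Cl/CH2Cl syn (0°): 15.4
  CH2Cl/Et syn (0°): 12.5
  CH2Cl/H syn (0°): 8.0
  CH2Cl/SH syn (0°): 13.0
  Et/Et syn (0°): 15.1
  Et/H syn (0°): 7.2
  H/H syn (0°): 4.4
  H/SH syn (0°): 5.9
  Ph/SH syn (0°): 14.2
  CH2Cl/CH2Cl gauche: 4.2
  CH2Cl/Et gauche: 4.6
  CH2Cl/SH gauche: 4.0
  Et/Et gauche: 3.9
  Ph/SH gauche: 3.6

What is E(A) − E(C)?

A (staggered): SH–CH2Cl gauche; 4.0 = 4.0 kJ/mol.
C (eclipsed): SH–H eclipsed, H–CH2Cl eclipsed, Et–H eclipsed; 5.9 + 8.0 + 7.2 = 21.1 kJ/mol.
E(A) − E(C) = 4.0 − 21.1 = -17.1 kJ/mol.

-17.1 kJ/mol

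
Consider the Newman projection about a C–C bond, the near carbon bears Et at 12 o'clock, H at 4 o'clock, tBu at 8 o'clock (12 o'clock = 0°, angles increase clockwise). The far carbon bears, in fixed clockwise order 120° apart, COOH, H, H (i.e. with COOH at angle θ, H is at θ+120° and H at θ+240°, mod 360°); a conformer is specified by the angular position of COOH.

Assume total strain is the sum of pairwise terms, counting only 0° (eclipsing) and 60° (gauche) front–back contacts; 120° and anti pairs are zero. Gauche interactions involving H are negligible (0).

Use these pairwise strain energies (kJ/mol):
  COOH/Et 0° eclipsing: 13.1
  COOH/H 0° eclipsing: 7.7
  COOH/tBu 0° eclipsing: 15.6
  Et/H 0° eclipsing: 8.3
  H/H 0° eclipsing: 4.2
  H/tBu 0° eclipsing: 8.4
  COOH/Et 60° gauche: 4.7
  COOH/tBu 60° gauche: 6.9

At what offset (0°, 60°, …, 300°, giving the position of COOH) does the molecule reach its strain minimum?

60°

COOH at 0° is eclipsed. Et at 0° is eclipsed with COOH at 0° (13.1); H at 120° is eclipsed with H at 120° (4.2); tBu at 240° is eclipsed with H at 240° (8.4). Total 25.7 kJ/mol.
COOH at 60° is staggered. Et at 0° is gauche with COOH at 60° (4.7). Total 4.7 kJ/mol.
COOH at 120° is eclipsed. Et at 0° is eclipsed with H at 0° (8.3); H at 120° is eclipsed with COOH at 120° (7.7); tBu at 240° is eclipsed with H at 240° (8.4). Total 24.4 kJ/mol.
COOH at 180° is staggered. tBu at 240° is gauche with COOH at 180° (6.9). Total 6.9 kJ/mol.
COOH at 240° is eclipsed. Et at 0° is eclipsed with H at 0° (8.3); H at 120° is eclipsed with H at 120° (4.2); tBu at 240° is eclipsed with COOH at 240° (15.6). Total 28.1 kJ/mol.
COOH at 300° is staggered. Et at 0° is gauche with COOH at 300° (4.7); tBu at 240° is gauche with COOH at 300° (6.9). Total 11.6 kJ/mol.
The minimum (4.7 kJ/mol) occurs with COOH at 60°.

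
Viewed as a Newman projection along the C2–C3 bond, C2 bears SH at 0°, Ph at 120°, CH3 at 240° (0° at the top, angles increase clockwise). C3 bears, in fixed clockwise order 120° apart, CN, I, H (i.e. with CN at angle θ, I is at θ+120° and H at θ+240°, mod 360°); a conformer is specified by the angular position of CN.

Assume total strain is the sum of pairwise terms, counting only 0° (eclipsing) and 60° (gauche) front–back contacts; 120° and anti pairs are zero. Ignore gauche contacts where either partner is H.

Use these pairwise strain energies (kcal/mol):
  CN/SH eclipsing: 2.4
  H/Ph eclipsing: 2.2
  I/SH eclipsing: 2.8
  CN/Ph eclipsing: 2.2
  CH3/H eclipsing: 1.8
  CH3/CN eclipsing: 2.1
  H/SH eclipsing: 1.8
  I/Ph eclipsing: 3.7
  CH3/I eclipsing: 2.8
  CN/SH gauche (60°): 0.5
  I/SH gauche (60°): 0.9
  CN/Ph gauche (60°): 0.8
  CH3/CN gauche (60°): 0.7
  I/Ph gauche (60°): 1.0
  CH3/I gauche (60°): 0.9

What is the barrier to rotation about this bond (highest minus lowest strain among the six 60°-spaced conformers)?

4.8 kcal/mol

CN at 0° (eclipsed): SH–CN eclipsed, Ph–I eclipsed, CH3–H eclipsed; 2.4 + 3.7 + 1.8 = 7.9 kcal/mol.
CN at 60° (staggered): SH–CN gauche, Ph–CN gauche, Ph–I gauche, CH3–I gauche; 0.5 + 0.8 + 1.0 + 0.9 = 3.2 kcal/mol.
CN at 120° (eclipsed): SH–H eclipsed, Ph–CN eclipsed, CH3–I eclipsed; 1.8 + 2.2 + 2.8 = 6.8 kcal/mol.
CN at 180° (staggered): SH–I gauche, Ph–CN gauche, CH3–CN gauche, CH3–I gauche; 0.9 + 0.8 + 0.7 + 0.9 = 3.3 kcal/mol.
CN at 240° (eclipsed): SH–I eclipsed, Ph–H eclipsed, CH3–CN eclipsed; 2.8 + 2.2 + 2.1 = 7.1 kcal/mol.
CN at 300° (staggered): SH–CN gauche, SH–I gauche, Ph–I gauche, CH3–CN gauche; 0.5 + 0.9 + 1.0 + 0.7 = 3.1 kcal/mol.
Max at 0° (7.9 kcal/mol), min at 300° (3.1 kcal/mol); barrier = 4.8 kcal/mol.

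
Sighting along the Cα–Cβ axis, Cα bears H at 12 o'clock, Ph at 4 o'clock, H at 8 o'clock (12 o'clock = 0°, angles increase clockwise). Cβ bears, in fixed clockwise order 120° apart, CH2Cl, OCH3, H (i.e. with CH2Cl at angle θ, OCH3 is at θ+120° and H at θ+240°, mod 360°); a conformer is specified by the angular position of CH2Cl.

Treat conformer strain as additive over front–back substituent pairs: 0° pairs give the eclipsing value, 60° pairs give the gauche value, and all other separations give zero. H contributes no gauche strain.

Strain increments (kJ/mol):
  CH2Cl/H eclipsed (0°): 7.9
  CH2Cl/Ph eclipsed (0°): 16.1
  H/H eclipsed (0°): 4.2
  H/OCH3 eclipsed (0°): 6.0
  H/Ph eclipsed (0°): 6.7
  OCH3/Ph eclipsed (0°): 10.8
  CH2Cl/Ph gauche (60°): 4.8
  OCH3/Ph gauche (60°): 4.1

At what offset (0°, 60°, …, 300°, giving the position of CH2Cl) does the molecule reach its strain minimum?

CH2Cl at 0° (eclipsed): H(0°)/CH2Cl(0°) eclipsed 7.9; Ph(120°)/OCH3(120°) eclipsed 10.8; H(240°)/H(240°) eclipsed 4.2 → 22.9 kJ/mol.
CH2Cl at 60° (staggered): Ph(120°)/CH2Cl(60°) gauche 4.8; Ph(120°)/OCH3(180°) gauche 4.1 → 8.9 kJ/mol.
CH2Cl at 120° (eclipsed): H(0°)/H(0°) eclipsed 4.2; Ph(120°)/CH2Cl(120°) eclipsed 16.1; H(240°)/OCH3(240°) eclipsed 6.0 → 26.3 kJ/mol.
CH2Cl at 180° (staggered): Ph(120°)/CH2Cl(180°) gauche 4.8 → 4.8 kJ/mol.
CH2Cl at 240° (eclipsed): H(0°)/OCH3(0°) eclipsed 6.0; Ph(120°)/H(120°) eclipsed 6.7; H(240°)/CH2Cl(240°) eclipsed 7.9 → 20.6 kJ/mol.
CH2Cl at 300° (staggered): Ph(120°)/OCH3(60°) gauche 4.1 → 4.1 kJ/mol.
The minimum (4.1 kJ/mol) occurs with CH2Cl at 300°.

300°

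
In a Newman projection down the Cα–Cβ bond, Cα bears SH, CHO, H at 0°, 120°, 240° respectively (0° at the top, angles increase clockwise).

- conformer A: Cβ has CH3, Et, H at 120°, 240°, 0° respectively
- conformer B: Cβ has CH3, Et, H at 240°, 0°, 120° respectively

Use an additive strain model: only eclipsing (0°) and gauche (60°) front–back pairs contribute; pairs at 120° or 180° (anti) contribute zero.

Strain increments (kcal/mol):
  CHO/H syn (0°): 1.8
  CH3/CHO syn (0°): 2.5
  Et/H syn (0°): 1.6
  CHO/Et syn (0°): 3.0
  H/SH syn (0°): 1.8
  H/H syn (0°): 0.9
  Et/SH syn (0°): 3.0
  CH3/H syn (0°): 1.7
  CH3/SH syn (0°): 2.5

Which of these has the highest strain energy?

B

A (eclipsed): SH(0°)/H(0°) eclipsed 1.8; CHO(120°)/CH3(120°) eclipsed 2.5; H(240°)/Et(240°) eclipsed 1.6 → 5.9 kcal/mol.
B (eclipsed): SH(0°)/Et(0°) eclipsed 3.0; CHO(120°)/H(120°) eclipsed 1.8; H(240°)/CH3(240°) eclipsed 1.7 → 6.5 kcal/mol.
B has the highest total (6.5 kcal/mol).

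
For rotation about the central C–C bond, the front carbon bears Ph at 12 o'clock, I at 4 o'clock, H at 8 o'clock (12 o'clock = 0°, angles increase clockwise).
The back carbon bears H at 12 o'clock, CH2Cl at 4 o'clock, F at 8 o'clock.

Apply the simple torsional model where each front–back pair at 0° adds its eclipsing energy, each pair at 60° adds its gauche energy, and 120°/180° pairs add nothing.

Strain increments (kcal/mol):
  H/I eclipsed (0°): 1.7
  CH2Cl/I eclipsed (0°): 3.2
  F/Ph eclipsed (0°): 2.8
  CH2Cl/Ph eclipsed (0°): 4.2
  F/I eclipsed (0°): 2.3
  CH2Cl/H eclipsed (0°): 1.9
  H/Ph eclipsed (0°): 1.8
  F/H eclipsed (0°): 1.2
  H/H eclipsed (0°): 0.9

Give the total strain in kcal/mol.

This conformer is eclipsed. Ph at 0° is eclipsed with H at 0° (1.8); I at 120° is eclipsed with CH2Cl at 120° (3.2); H at 240° is eclipsed with F at 240° (1.2). Total 6.2 kcal/mol.

6.2 kcal/mol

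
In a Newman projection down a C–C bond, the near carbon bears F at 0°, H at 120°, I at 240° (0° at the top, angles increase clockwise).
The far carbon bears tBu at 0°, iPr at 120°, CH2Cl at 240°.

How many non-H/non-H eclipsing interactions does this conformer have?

2

Non-H eclipsing pairs: F(0°)/tBu(0°); I(240°)/CH2Cl(240°) — 2 interactions.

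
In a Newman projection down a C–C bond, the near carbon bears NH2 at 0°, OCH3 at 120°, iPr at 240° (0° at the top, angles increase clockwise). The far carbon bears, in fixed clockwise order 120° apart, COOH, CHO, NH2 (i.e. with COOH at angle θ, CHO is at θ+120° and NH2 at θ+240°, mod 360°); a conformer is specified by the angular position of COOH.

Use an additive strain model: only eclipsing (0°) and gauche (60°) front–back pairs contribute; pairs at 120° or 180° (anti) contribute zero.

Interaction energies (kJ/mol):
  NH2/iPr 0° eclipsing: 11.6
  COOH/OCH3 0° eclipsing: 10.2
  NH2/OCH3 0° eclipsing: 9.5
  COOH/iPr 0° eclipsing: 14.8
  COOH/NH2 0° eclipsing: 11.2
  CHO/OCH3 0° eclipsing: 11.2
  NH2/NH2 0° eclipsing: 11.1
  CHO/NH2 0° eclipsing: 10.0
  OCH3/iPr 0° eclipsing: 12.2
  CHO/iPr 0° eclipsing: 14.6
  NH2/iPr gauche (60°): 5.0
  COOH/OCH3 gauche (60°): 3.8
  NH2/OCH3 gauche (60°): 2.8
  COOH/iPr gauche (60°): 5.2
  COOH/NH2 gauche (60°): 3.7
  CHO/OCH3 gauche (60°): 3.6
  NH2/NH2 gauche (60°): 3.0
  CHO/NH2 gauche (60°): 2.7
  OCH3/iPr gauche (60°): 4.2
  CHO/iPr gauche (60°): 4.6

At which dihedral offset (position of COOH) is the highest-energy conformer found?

COOH at 0° (eclipsed): NH2(0°)/COOH(0°) eclipsed 11.2; OCH3(120°)/CHO(120°) eclipsed 11.2; iPr(240°)/NH2(240°) eclipsed 11.6 → 34.0 kJ/mol.
COOH at 60° (staggered): NH2(0°)/COOH(60°) gauche 3.7; NH2(0°)/NH2(300°) gauche 3.0; OCH3(120°)/COOH(60°) gauche 3.8; OCH3(120°)/CHO(180°) gauche 3.6; iPr(240°)/CHO(180°) gauche 4.6; iPr(240°)/NH2(300°) gauche 5.0 → 23.7 kJ/mol.
COOH at 120° (eclipsed): NH2(0°)/NH2(0°) eclipsed 11.1; OCH3(120°)/COOH(120°) eclipsed 10.2; iPr(240°)/CHO(240°) eclipsed 14.6 → 35.9 kJ/mol.
COOH at 180° (staggered): NH2(0°)/CHO(300°) gauche 2.7; NH2(0°)/NH2(60°) gauche 3.0; OCH3(120°)/COOH(180°) gauche 3.8; OCH3(120°)/NH2(60°) gauche 2.8; iPr(240°)/COOH(180°) gauche 5.2; iPr(240°)/CHO(300°) gauche 4.6 → 22.1 kJ/mol.
COOH at 240° (eclipsed): NH2(0°)/CHO(0°) eclipsed 10.0; OCH3(120°)/NH2(120°) eclipsed 9.5; iPr(240°)/COOH(240°) eclipsed 14.8 → 34.3 kJ/mol.
COOH at 300° (staggered): NH2(0°)/COOH(300°) gauche 3.7; NH2(0°)/CHO(60°) gauche 2.7; OCH3(120°)/CHO(60°) gauche 3.6; OCH3(120°)/NH2(180°) gauche 2.8; iPr(240°)/COOH(300°) gauche 5.2; iPr(240°)/NH2(180°) gauche 5.0 → 23.0 kJ/mol.
The maximum (35.9 kJ/mol) occurs with COOH at 120°.

120°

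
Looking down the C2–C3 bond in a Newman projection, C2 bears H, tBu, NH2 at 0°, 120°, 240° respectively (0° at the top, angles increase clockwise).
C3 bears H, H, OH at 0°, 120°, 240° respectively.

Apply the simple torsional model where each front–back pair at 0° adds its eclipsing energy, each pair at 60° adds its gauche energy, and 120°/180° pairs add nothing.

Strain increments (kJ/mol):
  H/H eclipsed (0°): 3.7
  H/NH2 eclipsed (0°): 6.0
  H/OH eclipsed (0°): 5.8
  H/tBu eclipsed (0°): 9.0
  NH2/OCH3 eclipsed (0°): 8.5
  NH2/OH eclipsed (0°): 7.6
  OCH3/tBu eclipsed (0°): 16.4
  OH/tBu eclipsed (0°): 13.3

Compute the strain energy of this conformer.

This conformer (eclipsed): H(0°)/H(0°) eclipsed 3.7; tBu(120°)/H(120°) eclipsed 9.0; NH2(240°)/OH(240°) eclipsed 7.6 → 20.3 kJ/mol.

20.3 kJ/mol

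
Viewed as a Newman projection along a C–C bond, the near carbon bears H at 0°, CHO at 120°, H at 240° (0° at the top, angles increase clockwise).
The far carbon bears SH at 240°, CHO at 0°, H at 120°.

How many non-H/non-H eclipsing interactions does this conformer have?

0

Every eclipsing pair involves H, so the count is 0.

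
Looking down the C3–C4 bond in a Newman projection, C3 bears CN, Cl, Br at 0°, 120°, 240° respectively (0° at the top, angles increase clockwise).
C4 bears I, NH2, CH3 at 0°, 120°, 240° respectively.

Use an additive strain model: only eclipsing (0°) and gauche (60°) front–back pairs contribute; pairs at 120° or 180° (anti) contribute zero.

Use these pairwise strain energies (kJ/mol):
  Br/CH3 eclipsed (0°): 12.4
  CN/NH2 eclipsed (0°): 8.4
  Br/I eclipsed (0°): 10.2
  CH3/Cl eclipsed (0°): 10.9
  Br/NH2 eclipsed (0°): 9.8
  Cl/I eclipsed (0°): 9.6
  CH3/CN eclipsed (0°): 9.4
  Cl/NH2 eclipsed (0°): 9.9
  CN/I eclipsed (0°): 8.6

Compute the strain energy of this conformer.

This conformer (eclipsed): CN(0°)/I(0°) eclipsed 8.6; Cl(120°)/NH2(120°) eclipsed 9.9; Br(240°)/CH3(240°) eclipsed 12.4 → 30.9 kJ/mol.

30.9 kJ/mol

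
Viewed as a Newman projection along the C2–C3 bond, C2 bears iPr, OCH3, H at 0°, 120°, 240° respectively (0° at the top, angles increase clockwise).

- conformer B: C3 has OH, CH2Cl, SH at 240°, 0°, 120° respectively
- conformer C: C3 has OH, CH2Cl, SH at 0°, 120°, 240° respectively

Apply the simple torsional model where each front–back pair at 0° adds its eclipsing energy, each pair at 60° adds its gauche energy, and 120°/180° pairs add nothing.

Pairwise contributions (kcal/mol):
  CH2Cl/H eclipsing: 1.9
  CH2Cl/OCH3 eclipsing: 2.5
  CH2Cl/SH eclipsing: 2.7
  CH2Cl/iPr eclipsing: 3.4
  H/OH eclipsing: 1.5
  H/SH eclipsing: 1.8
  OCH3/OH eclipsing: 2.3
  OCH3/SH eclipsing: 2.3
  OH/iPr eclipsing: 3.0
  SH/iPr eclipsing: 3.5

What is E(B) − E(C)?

-0.1 kcal/mol

B (eclipsed): iPr–CH2Cl eclipsed, OCH3–SH eclipsed, H–OH eclipsed; 3.4 + 2.3 + 1.5 = 7.2 kcal/mol.
C (eclipsed): iPr–OH eclipsed, OCH3–CH2Cl eclipsed, H–SH eclipsed; 3.0 + 2.5 + 1.8 = 7.3 kcal/mol.
E(B) − E(C) = 7.2 − 7.3 = -0.1 kcal/mol.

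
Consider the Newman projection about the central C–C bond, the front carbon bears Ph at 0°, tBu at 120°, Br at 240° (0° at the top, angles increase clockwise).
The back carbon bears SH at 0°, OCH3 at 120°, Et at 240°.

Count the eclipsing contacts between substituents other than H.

3

Non-H eclipsing pairs: Ph(0°)/SH(0°); tBu(120°)/OCH3(120°); Br(240°)/Et(240°) — 3 interactions.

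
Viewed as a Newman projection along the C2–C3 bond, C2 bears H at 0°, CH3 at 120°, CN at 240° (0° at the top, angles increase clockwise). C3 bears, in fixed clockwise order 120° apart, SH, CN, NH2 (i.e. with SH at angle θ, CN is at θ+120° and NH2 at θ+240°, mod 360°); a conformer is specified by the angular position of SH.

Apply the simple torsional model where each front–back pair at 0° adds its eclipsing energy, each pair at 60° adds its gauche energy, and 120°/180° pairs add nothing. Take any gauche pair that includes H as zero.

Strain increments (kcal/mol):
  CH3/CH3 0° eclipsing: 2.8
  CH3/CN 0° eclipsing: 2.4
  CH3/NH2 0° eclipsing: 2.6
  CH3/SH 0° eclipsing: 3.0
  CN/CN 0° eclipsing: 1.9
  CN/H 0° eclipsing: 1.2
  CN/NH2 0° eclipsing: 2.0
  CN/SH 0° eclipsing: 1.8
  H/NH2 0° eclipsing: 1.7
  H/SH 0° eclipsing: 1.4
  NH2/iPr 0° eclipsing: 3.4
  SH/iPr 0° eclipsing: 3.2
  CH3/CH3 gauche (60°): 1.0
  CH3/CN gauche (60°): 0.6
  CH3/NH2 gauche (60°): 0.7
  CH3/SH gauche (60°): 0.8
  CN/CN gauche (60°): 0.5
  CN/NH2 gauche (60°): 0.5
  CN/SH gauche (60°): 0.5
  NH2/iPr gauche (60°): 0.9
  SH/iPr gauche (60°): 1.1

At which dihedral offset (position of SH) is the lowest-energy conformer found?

SH at 0° (eclipsed): H–SH eclipsed, CH3–CN eclipsed, CN–NH2 eclipsed; 1.4 + 2.4 + 2.0 = 5.8 kcal/mol.
SH at 60° (staggered): CH3–SH gauche, CH3–CN gauche, CN–CN gauche, CN–NH2 gauche; 0.8 + 0.6 + 0.5 + 0.5 = 2.4 kcal/mol.
SH at 120° (eclipsed): H–NH2 eclipsed, CH3–SH eclipsed, CN–CN eclipsed; 1.7 + 3.0 + 1.9 = 6.6 kcal/mol.
SH at 180° (staggered): CH3–SH gauche, CH3–NH2 gauche, CN–SH gauche, CN–CN gauche; 0.8 + 0.7 + 0.5 + 0.5 = 2.5 kcal/mol.
SH at 240° (eclipsed): H–CN eclipsed, CH3–NH2 eclipsed, CN–SH eclipsed; 1.2 + 2.6 + 1.8 = 5.6 kcal/mol.
SH at 300° (staggered): CH3–CN gauche, CH3–NH2 gauche, CN–SH gauche, CN–NH2 gauche; 0.6 + 0.7 + 0.5 + 0.5 = 2.3 kcal/mol.
The minimum (2.3 kcal/mol) occurs with SH at 300°.

300°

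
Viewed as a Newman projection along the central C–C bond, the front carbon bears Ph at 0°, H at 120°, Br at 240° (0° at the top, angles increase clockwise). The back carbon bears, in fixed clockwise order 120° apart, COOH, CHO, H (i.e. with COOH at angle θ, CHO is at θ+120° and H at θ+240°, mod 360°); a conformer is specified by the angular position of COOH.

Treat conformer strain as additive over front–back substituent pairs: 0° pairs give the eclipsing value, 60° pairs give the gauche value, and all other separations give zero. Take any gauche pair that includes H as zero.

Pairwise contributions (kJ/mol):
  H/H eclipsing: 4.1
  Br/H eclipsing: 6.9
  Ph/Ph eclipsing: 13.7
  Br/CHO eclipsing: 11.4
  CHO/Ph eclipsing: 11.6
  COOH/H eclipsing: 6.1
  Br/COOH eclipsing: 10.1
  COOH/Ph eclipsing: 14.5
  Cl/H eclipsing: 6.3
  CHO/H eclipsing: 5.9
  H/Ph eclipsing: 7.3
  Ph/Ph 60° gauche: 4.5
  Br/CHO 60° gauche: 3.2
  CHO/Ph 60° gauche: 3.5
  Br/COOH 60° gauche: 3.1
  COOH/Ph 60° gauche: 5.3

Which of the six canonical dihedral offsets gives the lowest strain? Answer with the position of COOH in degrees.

COOH at 0° (eclipsed): Ph(0°)/COOH(0°) eclipsed 14.5; H(120°)/CHO(120°) eclipsed 5.9; Br(240°)/H(240°) eclipsed 6.9 → 27.3 kJ/mol.
COOH at 60° (staggered): Ph(0°)/COOH(60°) gauche 5.3; Br(240°)/CHO(180°) gauche 3.2 → 8.5 kJ/mol.
COOH at 120° (eclipsed): Ph(0°)/H(0°) eclipsed 7.3; H(120°)/COOH(120°) eclipsed 6.1; Br(240°)/CHO(240°) eclipsed 11.4 → 24.8 kJ/mol.
COOH at 180° (staggered): Ph(0°)/CHO(300°) gauche 3.5; Br(240°)/COOH(180°) gauche 3.1; Br(240°)/CHO(300°) gauche 3.2 → 9.8 kJ/mol.
COOH at 240° (eclipsed): Ph(0°)/CHO(0°) eclipsed 11.6; H(120°)/H(120°) eclipsed 4.1; Br(240°)/COOH(240°) eclipsed 10.1 → 25.8 kJ/mol.
COOH at 300° (staggered): Ph(0°)/COOH(300°) gauche 5.3; Ph(0°)/CHO(60°) gauche 3.5; Br(240°)/COOH(300°) gauche 3.1 → 11.9 kJ/mol.
The minimum (8.5 kJ/mol) occurs with COOH at 60°.

60°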